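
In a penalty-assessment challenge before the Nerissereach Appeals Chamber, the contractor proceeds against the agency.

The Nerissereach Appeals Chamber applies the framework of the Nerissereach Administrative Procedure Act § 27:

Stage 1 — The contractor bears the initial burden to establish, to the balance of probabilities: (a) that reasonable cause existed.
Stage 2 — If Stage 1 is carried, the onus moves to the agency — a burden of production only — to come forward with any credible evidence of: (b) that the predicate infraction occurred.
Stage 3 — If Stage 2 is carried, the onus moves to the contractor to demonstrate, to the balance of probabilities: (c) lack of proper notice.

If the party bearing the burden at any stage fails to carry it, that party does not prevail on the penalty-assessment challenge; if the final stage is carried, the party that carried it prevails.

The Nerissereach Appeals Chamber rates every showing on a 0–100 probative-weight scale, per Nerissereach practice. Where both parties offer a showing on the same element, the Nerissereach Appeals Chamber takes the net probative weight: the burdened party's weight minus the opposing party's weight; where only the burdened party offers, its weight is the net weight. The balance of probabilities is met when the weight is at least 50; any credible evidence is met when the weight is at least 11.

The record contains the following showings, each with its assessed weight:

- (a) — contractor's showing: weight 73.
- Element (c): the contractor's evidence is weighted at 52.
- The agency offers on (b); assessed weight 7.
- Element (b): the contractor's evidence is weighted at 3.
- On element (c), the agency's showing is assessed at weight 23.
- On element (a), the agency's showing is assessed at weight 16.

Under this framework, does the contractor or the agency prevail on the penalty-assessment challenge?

contractor

Stage 1 — burden on contractor; standard: the balance of probabilities (weight is at least 50).
    (a): 73 − 16 = 57 ≥ 50 [met]
  Stage 1 carried; the burden shifts to the agency.
Stage 2 — burden on agency; standard: any credible evidence (weight is at least 11).
    (b): 7 − 3 = 4 < 11 [not met]
  Stage 2 not carried; the agency fails its burden.
So the contractor prevails.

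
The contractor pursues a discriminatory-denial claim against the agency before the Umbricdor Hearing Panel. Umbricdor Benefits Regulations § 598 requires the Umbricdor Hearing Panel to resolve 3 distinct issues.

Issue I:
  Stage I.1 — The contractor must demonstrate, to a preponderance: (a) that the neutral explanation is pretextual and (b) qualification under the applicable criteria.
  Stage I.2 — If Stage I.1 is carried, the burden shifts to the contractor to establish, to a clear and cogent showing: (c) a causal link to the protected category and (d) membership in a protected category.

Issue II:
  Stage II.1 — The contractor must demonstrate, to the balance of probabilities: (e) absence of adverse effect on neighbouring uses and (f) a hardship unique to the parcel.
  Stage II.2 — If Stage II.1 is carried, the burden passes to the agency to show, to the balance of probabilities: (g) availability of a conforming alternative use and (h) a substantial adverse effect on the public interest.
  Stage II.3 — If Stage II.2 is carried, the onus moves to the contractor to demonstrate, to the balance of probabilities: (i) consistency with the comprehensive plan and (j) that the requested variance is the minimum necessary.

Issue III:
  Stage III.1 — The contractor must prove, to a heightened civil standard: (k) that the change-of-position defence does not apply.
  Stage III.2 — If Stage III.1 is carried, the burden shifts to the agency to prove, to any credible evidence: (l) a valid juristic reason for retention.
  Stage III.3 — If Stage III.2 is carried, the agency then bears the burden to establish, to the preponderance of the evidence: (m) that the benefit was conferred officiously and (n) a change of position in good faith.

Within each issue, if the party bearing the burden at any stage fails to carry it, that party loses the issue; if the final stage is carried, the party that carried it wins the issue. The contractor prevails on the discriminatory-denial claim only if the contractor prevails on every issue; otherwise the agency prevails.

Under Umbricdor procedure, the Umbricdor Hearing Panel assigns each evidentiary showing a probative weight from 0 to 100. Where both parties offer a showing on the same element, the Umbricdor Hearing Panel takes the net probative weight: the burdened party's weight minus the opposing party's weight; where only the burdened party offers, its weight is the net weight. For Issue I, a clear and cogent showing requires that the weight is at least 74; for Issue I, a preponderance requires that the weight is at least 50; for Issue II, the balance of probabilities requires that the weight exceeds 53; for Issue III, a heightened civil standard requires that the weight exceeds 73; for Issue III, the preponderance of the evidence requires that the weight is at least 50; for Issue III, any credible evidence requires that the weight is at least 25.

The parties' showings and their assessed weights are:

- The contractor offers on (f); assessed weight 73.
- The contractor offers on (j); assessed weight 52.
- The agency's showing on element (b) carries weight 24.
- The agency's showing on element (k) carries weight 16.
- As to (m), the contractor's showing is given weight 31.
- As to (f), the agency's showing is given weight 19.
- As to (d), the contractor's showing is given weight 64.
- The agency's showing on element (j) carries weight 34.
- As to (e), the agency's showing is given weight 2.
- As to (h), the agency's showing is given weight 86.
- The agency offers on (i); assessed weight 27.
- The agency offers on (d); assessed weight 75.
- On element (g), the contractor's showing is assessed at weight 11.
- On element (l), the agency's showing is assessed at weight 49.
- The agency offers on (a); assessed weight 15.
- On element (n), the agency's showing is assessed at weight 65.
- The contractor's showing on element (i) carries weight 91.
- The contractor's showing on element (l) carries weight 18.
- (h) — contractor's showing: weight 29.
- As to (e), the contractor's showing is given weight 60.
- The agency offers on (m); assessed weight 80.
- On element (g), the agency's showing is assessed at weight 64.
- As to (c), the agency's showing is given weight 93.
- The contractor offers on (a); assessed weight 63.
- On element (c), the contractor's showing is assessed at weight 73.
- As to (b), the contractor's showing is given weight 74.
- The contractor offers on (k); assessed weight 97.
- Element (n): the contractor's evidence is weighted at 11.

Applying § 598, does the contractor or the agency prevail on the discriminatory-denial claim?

agency

— Issue I —
Stage I.1 — burden on contractor; standard: a preponderance (weight is at least 50).
    (a): 63 − 15 = 48 < 50 [not met]
    (b): 74 − 24 = 50 ≥ 50 [met]
  Stage I.1 not carried; the contractor fails its burden.
So the agency prevails on this issue.
— Issue II —
Stage II.1 — burden on contractor; standard: the balance of probabilities (weight exceeds 53).
    (e): 60 − 2 = 58 > 53 [met]
    (f): 73 − 19 = 54 > 53 [met]
  Stage II.1 carried; the burden shifts to the agency.
Stage II.2 — burden on agency; standard: the balance of probabilities (weight exceeds 53).
    (g): 64 − 11 = 53 ≤ 53 [not met]
    (h): 86 − 29 = 57 > 53 [met]
  Stage II.2 not carried; the agency fails its burden.
The contractor prevails on this issue.
— Issue III —
Stage III.1 — burden on contractor; standard: a heightened civil standard (weight exceeds 73).
    (k): 97 − 16 = 81 > 73 [met]
  Stage III.1 is satisfied; the onus moves to the agency.
Stage III.2 — burden on agency; standard: any credible evidence (weight is at least 25).
    (l): 49 − 18 = 31 ≥ 25 [met]
  Stage III.2 is satisfied; the agency continues to bear the burden.
Stage III.3 — burden on agency; standard: the preponderance of the evidence (weight is at least 50).
    (m): 80 − 31 = 49 < 50 [not met]
    (n): 65 − 11 = 54 ≥ 50 [met]
  Stage III.3 not carried; the agency fails its burden.
So the contractor prevails on this issue.
Per-issue: Issue I → agency; Issue II → contractor; Issue III → contractor. The contractor must prevail on every issue; overall, the agency prevails.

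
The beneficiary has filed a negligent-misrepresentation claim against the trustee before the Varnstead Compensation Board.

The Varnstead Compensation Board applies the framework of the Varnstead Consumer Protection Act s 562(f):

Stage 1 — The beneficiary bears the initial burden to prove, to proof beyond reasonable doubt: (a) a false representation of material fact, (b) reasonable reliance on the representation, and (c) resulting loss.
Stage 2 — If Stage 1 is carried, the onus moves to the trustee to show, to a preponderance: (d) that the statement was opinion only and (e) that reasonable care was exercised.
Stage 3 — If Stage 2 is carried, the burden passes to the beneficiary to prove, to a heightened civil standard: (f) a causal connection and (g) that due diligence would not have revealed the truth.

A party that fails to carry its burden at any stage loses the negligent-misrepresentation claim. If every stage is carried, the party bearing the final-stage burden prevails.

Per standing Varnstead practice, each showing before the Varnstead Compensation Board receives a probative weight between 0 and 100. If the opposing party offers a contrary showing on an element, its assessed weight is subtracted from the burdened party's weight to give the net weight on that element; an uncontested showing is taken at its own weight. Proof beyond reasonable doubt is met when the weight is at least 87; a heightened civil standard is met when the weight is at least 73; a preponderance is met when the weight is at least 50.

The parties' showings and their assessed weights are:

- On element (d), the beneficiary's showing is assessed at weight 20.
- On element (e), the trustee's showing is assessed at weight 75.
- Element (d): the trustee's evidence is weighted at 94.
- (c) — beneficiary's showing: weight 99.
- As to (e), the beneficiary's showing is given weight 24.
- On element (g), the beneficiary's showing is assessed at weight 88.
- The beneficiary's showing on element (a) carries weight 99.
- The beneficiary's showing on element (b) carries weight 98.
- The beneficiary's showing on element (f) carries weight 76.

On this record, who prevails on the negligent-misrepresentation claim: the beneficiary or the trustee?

Stage 1 — burden on beneficiary; standard: proof beyond reasonable doubt (weight is at least 87).
    (a): 99 ≥ 87 [met]
    (b): 98 ≥ 87 [met]
    (c): 99 ≥ 87 [met]
  The beneficiary carries Stage 1; the trustee now bears the burden.
Stage 2 — burden on trustee; standard: a preponderance (weight is at least 50).
    (d): 94 − 20 = 74 ≥ 50 [met]
    (e): 75 − 24 = 51 ≥ 50 [met]
  The trustee carries Stage 2; the beneficiary now bears the burden.
Stage 3 — burden on beneficiary; standard: a heightened civil standard (weight is at least 73).
    (f): 76 ≥ 73 [met]
    (g): 88 ≥ 73 [met]
  All elements met at the final stage.
All stages carried — the beneficiary prevails.

beneficiary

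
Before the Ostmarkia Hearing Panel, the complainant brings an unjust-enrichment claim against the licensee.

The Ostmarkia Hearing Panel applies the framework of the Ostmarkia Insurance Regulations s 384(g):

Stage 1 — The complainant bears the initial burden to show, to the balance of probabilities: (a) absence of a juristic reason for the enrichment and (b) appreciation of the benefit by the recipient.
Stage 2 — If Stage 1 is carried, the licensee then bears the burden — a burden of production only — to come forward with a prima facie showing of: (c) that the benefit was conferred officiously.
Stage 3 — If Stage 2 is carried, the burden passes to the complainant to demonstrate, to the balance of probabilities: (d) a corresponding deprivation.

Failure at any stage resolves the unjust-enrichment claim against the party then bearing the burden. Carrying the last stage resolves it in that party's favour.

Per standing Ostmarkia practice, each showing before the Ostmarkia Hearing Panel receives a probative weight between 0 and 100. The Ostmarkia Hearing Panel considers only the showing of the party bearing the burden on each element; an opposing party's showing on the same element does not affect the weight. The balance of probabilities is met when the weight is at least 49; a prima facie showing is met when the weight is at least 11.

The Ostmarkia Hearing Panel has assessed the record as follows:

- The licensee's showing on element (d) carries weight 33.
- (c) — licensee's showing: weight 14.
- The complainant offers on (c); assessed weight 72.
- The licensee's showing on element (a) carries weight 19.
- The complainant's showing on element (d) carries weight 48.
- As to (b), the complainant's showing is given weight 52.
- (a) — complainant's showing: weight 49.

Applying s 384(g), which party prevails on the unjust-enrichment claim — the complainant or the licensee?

At Stage 1 the complainant must meet the balance of probabilities (weight is at least 49): on (a) the weight is 49 (the licensee's 19 is given no effect), which does reach 49, so (a) meets the standard; on (b) the weight is 52, which does reach 49, so (b) meets the standard.
  The complainant carries Stage 1; the licensee now bears the burden.
At Stage 2 the licensee must meet a prima facie showing (weight is at least 11): on (c) the weight is 14 (the complainant's 72 is given no effect), which does reach 11, so (c) meets the standard.
  The licensee carries Stage 2; the complainant now bears the burden.
At Stage 3 the complainant must meet the balance of probabilities (weight is at least 49): on (d) the weight is 48 (the licensee's 33 is given no effect), < 49, so (d) does not meet the standard.
  Stage 3 not carried; the complainant fails its burden.
The licensee prevails.

licensee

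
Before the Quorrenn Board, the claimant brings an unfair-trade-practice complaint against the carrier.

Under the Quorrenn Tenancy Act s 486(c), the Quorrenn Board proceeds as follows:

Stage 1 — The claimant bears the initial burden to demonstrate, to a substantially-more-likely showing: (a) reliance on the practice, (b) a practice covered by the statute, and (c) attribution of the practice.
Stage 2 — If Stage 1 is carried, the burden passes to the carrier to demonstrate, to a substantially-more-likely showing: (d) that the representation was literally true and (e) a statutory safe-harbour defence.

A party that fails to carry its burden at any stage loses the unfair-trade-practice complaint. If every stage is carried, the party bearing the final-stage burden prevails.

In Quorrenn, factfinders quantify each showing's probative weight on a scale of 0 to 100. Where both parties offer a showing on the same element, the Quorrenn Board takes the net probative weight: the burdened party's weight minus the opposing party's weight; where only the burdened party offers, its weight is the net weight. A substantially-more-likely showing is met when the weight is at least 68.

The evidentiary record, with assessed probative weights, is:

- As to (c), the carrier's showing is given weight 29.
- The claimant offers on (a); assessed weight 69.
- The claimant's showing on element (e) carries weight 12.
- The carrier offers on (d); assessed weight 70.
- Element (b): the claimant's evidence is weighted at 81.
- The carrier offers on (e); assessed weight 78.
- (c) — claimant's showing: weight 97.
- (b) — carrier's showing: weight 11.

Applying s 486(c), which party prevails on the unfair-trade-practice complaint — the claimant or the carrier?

At Stage 1 the claimant must meet a substantially-more-likely showing (weight is at least 68): on (a) the weight is 69, which does reach 68, so (a) meets the standard; on (b) the weight is 81 less the opposing 11 gives net 70, which does reach 68, so (b) meets the standard; on (c) the weight is 97 less the opposing 29 gives net 68, ≥ 68, so (c) meets the standard.
  Stage 1 is satisfied; the onus moves to the carrier.
At Stage 2 the carrier must meet a substantially-more-likely showing (weight is at least 68): on (d) the weight is 70, ≥ 68, so (d) meets the standard; on (e) the weight is 78 less the opposing 12 gives net 66, < 68, so (e) does not meet the standard.
  Stage 2 not carried; the carrier fails its burden.
So the claimant prevails.

claimant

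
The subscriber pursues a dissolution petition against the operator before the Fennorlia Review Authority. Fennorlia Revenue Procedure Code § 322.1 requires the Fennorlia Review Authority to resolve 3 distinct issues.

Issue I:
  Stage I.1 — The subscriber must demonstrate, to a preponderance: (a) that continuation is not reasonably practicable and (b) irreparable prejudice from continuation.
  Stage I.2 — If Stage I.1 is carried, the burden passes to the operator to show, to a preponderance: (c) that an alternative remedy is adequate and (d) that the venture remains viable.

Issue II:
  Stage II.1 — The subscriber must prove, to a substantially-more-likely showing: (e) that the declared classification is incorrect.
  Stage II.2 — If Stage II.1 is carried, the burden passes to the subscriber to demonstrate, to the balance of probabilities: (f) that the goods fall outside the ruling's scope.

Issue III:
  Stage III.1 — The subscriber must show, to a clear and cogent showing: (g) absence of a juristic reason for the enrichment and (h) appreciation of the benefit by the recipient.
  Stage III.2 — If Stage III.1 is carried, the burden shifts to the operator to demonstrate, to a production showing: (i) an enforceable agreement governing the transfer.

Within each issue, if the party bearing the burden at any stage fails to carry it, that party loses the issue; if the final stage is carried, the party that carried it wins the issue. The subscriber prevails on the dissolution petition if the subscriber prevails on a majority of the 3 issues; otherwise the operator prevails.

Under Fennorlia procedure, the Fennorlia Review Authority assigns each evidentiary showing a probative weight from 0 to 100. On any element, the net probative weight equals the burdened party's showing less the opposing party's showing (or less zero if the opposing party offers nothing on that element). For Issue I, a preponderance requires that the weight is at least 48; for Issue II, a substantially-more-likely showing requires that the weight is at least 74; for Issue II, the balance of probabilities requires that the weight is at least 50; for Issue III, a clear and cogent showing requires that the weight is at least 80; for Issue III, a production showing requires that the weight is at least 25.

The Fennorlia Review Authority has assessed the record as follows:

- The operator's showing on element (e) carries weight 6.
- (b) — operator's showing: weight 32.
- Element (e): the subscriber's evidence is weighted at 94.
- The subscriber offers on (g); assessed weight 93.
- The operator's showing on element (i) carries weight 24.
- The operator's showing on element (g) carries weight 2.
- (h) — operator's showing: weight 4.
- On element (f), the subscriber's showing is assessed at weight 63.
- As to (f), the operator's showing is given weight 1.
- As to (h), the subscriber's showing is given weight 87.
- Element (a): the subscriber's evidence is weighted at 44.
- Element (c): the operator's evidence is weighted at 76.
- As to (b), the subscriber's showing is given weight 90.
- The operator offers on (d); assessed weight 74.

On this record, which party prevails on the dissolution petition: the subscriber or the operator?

subscriber

— Issue I —
At Stage I.1 the subscriber must meet a preponderance (weight is at least 48): on (a) the weight is 44, < 48, so (a) does not meet the standard; on (b) the weight is 90 less the opposing 32 gives net 58, which does reach 48, so (b) meets the standard.
  Stage I.1 not carried; the subscriber fails its burden.
The analysis ends at Stage I.1; the operator prevails on this issue.
— Issue II —
Stage II.1 — burden on subscriber; standard: a substantially-more-likely showing (weight is at least 74).
    (e): 94 − 6 = 88 ≥ 74 [met]
  Stage II.1 carried; the burden remains with the subscriber.
Stage II.2 — burden on subscriber; standard: the balance of probabilities (weight is at least 50).
    (f): 63 − 1 = 62 ≥ 50 [met]
  Stage II.2 carried; the final stage is satisfied.
All stages carried — the subscriber prevails on this issue.
— Issue III —
Stage III.1 (subscriber, a clear and cogent showing, weight is at least 80): (g) net 93−2=91 ≥ 80 — meets; (h) net 87−4=83 ≥ 80 — meets.
  All elements met. The burden passes to the operator.
Stage III.2 (operator, a production showing, weight is at least 25): (i) 24 < 25 — fails.
  Not every element is met, so the operator fails to carry Stage III.2.
The analysis ends at Stage III.2; the subscriber prevails on this issue.
Per-issue: Issue I → operator; Issue II → subscriber; Issue III → subscriber. The subscriber must prevail on a majority of issues; overall, the subscriber prevails.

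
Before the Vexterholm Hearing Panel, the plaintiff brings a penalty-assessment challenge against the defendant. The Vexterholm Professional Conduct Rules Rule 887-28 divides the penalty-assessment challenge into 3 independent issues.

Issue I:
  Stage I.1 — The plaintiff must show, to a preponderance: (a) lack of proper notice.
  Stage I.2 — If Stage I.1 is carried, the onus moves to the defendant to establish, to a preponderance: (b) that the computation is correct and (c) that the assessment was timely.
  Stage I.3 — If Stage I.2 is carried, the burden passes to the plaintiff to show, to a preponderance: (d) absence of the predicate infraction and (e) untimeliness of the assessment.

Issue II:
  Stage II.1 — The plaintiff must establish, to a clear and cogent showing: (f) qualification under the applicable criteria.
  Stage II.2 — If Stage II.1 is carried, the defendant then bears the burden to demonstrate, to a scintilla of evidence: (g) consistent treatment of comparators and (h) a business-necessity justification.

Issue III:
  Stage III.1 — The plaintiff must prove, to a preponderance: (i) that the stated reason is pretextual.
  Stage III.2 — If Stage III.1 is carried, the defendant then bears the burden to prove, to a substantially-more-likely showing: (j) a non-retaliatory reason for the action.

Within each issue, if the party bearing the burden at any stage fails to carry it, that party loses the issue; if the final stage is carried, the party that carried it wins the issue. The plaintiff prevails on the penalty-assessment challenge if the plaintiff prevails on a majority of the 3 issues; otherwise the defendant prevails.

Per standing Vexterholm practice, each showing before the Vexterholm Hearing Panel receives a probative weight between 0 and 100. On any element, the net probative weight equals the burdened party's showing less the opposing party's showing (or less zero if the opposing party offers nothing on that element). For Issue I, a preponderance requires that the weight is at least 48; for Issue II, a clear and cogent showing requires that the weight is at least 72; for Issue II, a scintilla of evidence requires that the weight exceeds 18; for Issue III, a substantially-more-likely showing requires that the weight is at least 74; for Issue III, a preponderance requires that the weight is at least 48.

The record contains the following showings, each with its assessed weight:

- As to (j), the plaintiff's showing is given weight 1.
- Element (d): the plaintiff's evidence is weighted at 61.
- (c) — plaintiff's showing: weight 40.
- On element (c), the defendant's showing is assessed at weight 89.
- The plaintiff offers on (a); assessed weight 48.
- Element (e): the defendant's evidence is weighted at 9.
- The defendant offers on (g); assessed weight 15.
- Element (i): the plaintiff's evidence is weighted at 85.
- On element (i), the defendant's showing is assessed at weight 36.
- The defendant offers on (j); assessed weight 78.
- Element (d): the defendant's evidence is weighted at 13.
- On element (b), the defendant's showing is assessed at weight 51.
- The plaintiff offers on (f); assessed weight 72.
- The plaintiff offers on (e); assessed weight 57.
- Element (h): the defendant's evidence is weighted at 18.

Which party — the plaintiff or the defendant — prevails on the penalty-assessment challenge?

— Issue I —
At Stage I.1 the plaintiff must meet a preponderance (weight is at least 48): on (a) the weight is 48, which does reach 48, so (a) meets the standard.
  All elements met. The burden passes to the defendant.
At Stage I.2 the defendant must meet a preponderance (weight is at least 48): on (b) the weight is 51, ≥ 48, so (b) meets the standard; on (c) the weight is 89 less the opposing 40 gives net 49, which does reach 48, so (c) meets the standard.
  Stage I.2 is satisfied; the onus moves to the plaintiff.
At Stage I.3 the plaintiff must meet a preponderance (weight is at least 48): on (d) the weight is 61 less the opposing 13 gives net 48, which does reach 48, so (d) meets the standard; on (e) the weight is 57 less the opposing 9 gives net 48, ≥ 48, so (e) meets the standard.
  Stage I.3 carried; the final stage is satisfied.
With every stage satisfied, the plaintiff prevails on this issue.
— Issue II —
Stage II.1 — burden on plaintiff; standard: a clear and cogent showing (weight is at least 72).
    (f): 72 ≥ 72 [met]
  The plaintiff carries Stage II.1; the defendant now bears the burden.
Stage II.2 — burden on defendant; standard: a scintilla of evidence (weight exceeds 18).
    (g): 15 ≤ 18 [not met]
    (h): 18 ≤ 18 [not met]
  Stage II.2 not carried; the defendant fails its burden.
So the plaintiff prevails on this issue.
— Issue III —
Stage III.1 (plaintiff, a preponderance, weight is at least 48): (i) net 85−36=49 ≥ 48 — meets.
  Stage III.1 is satisfied; the onus moves to the defendant.
Stage III.2 (defendant, a substantially-more-likely showing, weight is at least 74): (j) net 78−1=77 ≥ 74 — meets.
  Stage III.2 carried; the final stage is satisfied.
All stages carried — the defendant prevails on this issue.
Per-issue: Issue I → plaintiff; Issue II → plaintiff; Issue III → defendant. The plaintiff must prevail on a majority of issues; overall, the plaintiff prevails.

plaintiff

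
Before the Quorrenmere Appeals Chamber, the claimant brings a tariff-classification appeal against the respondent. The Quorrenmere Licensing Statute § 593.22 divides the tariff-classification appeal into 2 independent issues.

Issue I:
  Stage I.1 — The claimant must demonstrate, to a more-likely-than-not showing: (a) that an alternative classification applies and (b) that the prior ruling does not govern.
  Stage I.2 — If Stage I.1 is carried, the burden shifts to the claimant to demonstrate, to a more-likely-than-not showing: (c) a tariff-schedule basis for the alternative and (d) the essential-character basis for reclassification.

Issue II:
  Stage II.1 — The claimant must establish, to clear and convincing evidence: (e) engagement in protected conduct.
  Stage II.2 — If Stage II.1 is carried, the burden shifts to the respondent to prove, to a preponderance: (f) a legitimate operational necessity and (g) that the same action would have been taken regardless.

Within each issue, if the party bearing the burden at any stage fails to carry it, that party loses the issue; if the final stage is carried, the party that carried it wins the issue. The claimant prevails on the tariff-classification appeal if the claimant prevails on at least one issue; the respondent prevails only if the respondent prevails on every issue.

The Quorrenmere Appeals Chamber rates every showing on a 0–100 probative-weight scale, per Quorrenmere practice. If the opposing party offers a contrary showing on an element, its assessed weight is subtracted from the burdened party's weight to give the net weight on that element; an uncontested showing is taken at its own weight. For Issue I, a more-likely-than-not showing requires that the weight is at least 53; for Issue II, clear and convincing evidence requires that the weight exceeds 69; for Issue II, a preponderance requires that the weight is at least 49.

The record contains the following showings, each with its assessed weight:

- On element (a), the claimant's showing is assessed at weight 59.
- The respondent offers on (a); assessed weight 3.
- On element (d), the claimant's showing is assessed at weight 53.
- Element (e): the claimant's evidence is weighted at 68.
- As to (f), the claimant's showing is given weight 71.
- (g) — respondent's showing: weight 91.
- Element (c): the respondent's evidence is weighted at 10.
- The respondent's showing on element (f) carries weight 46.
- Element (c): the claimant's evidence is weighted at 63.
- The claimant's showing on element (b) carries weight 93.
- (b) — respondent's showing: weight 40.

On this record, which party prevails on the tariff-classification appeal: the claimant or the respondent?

claimant

— Issue I —
At Stage I.1 the claimant must meet a more-likely-than-not showing (weight is at least 53): on (a) the weight is 59 less the opposing 3 gives net 56, ≥ 53, so (a) meets the standard; on (b) the weight is 93 less the opposing 40 gives net 53, ≥ 53, so (b) meets the standard.
  Stage I.1 carried; the burden remains with the claimant.
At Stage I.2 the claimant must meet a more-likely-than-not showing (weight is at least 53): on (c) the weight is 63 less the opposing 10 gives net 53, which does reach 53, so (c) meets the standard; on (d) the weight is 53, ≥ 53, so (d) meets the standard.
  All elements met at the final stage.
All stages carried — the claimant prevails on this issue.
— Issue II —
Stage II.1 — burden on claimant; standard: clear and convincing evidence (weight exceeds 69).
    (e): 68 ≤ 69 [not met]
  The claimant does not carry Stage II.1.
The respondent prevails on this issue.
Per-issue: Issue I → claimant; Issue II → respondent. The claimant must prevail on at least one issue; overall, the claimant prevails.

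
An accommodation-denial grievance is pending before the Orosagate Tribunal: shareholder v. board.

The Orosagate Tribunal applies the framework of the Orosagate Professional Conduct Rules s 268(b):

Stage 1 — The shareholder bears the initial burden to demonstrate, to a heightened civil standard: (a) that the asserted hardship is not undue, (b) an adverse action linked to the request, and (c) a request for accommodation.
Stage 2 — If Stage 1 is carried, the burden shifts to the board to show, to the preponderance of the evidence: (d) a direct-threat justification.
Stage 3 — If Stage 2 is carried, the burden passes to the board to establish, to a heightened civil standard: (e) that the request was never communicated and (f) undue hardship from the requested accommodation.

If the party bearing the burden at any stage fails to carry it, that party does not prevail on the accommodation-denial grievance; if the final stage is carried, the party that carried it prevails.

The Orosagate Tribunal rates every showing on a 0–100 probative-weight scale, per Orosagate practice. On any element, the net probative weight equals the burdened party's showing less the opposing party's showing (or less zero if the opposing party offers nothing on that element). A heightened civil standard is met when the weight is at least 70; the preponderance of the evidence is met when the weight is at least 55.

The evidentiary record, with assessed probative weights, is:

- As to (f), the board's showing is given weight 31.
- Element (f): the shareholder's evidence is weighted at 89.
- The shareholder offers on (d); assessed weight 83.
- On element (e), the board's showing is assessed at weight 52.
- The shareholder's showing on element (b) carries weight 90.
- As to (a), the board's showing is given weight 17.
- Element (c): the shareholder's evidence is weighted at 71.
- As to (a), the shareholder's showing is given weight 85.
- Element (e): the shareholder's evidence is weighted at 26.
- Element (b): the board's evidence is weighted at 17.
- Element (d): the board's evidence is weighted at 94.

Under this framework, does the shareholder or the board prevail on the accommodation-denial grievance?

board

At Stage 1 the shareholder must meet a heightened civil standard (weight is at least 70): on (a) the weight is 85 less the opposing 17 gives net 68, < 70, so (a) does not meet the standard; on (b) the weight is 90 less the opposing 17 gives net 73, ≥ 70, so (b) meets the standard; on (c) the weight is 71, ≥ 70, so (c) meets the standard.
  The shareholder does not carry Stage 1.
So the board prevails.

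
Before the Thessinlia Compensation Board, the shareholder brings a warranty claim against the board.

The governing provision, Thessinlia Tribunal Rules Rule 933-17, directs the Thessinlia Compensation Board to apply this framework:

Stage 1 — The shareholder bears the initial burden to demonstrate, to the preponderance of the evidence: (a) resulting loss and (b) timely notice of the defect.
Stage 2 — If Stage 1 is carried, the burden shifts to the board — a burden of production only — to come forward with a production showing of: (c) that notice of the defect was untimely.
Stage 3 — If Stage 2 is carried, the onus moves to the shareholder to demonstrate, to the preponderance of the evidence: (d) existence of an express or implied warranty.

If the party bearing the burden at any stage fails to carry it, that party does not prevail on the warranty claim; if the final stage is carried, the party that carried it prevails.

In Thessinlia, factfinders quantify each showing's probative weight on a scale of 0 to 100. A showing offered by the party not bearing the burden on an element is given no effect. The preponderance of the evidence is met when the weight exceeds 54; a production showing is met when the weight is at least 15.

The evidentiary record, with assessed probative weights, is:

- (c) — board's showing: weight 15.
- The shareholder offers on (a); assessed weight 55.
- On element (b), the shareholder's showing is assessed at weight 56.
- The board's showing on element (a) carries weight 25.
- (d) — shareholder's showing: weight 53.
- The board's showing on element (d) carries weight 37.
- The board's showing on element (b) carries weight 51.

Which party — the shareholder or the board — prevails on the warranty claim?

board

Stage 1 (shareholder, the preponderance of the evidence, weight exceeds 54): (a) 55 (board's 25 disregarded) > 54 — meets; (b) 56 (board's 51 disregarded) > 54 — meets.
  Stage 1 is satisfied; the onus moves to the board.
Stage 2 (board, a production showing, weight is at least 15): (c) 15 ≥ 15 — meets.
  Stage 2 is satisfied; the onus moves to the shareholder.
Stage 3 (shareholder, the preponderance of the evidence, weight exceeds 54): (d) 53 (board's 37 disregarded) ≤ 54 — fails.
  Stage 3 not carried; the shareholder fails its burden.
The board prevails.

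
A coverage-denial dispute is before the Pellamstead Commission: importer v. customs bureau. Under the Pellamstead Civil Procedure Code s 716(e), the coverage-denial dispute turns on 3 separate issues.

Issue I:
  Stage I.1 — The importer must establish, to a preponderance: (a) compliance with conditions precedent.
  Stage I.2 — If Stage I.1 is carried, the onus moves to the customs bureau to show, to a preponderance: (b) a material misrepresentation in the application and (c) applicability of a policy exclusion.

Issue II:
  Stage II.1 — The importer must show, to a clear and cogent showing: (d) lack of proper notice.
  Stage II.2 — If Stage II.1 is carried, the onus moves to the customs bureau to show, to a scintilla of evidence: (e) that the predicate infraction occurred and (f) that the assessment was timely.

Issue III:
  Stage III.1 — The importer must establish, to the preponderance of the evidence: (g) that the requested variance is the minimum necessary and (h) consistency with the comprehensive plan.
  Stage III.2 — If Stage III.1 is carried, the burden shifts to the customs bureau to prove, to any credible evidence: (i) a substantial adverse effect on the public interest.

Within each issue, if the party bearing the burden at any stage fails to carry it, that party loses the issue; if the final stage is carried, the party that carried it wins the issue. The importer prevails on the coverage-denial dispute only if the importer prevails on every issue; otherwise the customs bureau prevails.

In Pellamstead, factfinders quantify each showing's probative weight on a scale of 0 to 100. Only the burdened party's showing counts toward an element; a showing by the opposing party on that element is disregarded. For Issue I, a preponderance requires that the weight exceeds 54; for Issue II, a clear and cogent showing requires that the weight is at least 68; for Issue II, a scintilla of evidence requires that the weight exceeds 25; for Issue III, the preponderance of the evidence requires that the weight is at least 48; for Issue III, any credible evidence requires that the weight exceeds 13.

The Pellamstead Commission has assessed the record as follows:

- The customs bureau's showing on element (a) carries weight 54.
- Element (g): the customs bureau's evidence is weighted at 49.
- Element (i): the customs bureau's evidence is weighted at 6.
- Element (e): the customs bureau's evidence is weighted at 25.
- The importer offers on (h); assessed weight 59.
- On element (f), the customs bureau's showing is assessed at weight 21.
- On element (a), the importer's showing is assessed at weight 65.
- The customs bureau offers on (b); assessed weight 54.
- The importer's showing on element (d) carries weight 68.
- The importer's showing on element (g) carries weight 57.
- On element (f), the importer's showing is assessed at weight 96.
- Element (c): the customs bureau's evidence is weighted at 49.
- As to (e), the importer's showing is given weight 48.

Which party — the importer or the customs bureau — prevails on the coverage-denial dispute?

importer

— Issue I —
At Stage I.1 the importer must meet a preponderance (weight exceeds 54): on (a) the weight is 65 (the customs bureau's 54 is given no effect), which does exceed 54, so (a) meets the standard.
  Stage I.1 is satisfied; the onus moves to the customs bureau.
At Stage I.2 the customs bureau must meet a preponderance (weight exceeds 54): on (b) the weight is 54, ≤ 54, so (b) does not meet the standard; on (c) the weight is 49, which does not exceed 54, so (c) does not meet the standard.
  Not every element is met, so the customs bureau fails to carry Stage I.2.
The analysis ends at Stage I.2; the importer prevails on this issue.
— Issue II —
At Stage II.1 the importer must meet a clear and cogent showing (weight is at least 68): on (d) the weight is 68, which does reach 68, so (d) meets the standard.
  Stage II.1 is satisfied; the onus moves to the customs bureau.
At Stage II.2 the customs bureau must meet a scintilla of evidence (weight exceeds 25): on (e) the weight is 25 (the importer's 48 is given no effect), which does not exceed 25, so (e) does not meet the standard; on (f) the weight is 21 (the importer's 96 is given no effect), which does not exceed 25, so (f) does not meet the standard.
  The customs bureau does not carry Stage II.2.
The analysis ends at Stage II.2; the importer prevails on this issue.
— Issue III —
Stage III.1 (importer, the preponderance of the evidence, weight is at least 48): (g) 57 (customs bureau's 49 disregarded) ≥ 48 — meets; (h) 59 ≥ 48 — meets.
  All elements met. The burden passes to the customs bureau.
Stage III.2 (customs bureau, any credible evidence, weight exceeds 13): (i) 6 ≤ 13 — fails.
  The customs bureau does not carry Stage III.2.
The analysis ends at Stage III.2; the importer prevails on this issue.
Per-issue: Issue I → importer; Issue II → importer; Issue III → importer. The importer must prevail on every issue; overall, the importer prevails.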